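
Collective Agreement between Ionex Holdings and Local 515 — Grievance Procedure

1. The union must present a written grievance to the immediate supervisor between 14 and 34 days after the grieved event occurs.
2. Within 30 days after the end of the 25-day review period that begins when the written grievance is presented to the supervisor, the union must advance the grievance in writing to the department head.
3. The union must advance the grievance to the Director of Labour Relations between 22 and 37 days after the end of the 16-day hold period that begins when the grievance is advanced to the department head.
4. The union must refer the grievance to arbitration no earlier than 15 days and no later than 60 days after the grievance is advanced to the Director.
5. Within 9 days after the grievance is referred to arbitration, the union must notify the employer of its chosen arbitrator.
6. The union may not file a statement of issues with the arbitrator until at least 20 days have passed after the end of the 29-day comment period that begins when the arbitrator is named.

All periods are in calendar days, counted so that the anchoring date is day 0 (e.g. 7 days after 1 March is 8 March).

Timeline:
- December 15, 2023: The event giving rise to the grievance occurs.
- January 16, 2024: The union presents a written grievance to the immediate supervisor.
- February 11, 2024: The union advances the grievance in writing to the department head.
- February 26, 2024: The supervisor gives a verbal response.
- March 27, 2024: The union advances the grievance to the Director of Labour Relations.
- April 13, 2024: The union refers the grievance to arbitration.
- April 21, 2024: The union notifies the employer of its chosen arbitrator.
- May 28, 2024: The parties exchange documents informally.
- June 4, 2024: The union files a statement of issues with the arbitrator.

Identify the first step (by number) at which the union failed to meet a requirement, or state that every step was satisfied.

Step 6

Step 1 — 14 and 34 days from December 15, 2023 (when the grieved event occurs) are December 29, 2023 and January 18, 2024 respectively; done January 16, 2024 — within the window.
Step 2 — counting 30 days from February 10, 2024 (end of the 25-day review period, which began when the written grievance is presented to the supervisor on January 16, 2024) gives a deadline of March 11, 2024; February 11, 2024 is within that limit.
Step 3 — 22 and 37 days from February 27, 2024 (end of the 16-day hold period, which began when the grievance is advanced to the department head on February 11, 2024) are March 20, 2024 and April 4, 2024 respectively; March 27, 2024 falls inside that range.
Step 4 — 15 and 60 days from March 27, 2024 (when the grievance is advanced to the Director) are April 11, 2024 and May 26, 2024 respectively; done April 13, 2024, which is between those dates.
Step 5 — counting 9 days from April 13, 2024 (when the grievance is referred to arbitration) gives a deadline of April 22, 2024; done April 21, 2024 — timely.
Step 6 — must wait 20 days from May 20, 2024 (end of the 29-day comment period, which began when the arbitrator is named on April 21, 2024), so not before June 9, 2024; June 4, 2024 is 5 days before the earliest permitted date.
The procedure was therefore not followed at step 6.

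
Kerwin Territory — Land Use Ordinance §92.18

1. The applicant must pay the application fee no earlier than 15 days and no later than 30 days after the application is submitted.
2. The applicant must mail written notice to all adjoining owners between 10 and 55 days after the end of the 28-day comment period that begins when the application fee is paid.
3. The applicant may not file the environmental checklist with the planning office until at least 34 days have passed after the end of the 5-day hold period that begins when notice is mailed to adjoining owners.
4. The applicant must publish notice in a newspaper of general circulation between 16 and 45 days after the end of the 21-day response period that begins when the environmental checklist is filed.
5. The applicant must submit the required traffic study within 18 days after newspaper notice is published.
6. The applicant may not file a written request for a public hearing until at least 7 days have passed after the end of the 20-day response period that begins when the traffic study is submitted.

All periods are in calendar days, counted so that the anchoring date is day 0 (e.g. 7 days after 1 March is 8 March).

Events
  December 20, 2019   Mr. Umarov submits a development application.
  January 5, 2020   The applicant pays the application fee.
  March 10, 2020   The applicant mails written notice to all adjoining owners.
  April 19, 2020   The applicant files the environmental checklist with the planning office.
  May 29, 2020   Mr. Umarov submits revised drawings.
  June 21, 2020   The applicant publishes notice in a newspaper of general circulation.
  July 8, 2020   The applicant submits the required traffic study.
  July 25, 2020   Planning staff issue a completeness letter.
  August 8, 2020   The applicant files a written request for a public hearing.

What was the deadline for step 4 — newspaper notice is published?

The environmental checklist is filed on April 19, 2020; the 21-day response period therefore ends May 10, 2020, and step 4 runs from that date. The window is 16–45 days after May 10, 2020; it closes on June 24, 2020.

June 24, 2020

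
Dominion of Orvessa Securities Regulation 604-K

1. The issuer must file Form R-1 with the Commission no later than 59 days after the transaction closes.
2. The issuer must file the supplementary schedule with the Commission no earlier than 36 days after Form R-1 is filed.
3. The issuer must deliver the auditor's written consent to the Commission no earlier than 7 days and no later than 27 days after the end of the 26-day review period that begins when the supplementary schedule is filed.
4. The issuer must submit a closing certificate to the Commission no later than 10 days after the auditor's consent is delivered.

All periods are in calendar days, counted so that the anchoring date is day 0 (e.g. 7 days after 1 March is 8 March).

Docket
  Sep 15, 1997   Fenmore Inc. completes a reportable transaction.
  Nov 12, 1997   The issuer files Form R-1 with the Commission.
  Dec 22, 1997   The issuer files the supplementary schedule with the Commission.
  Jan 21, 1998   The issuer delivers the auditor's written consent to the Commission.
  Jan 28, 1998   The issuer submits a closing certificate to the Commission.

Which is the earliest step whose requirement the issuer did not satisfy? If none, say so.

Step 3

Step 1: 59 days after Sep 15, 1997 (when the transaction closes) is Nov 13, 1997; Nov 12, 1997 is within that limit.
Step 2: the earliest permitted date is 36 days after Nov 12, 1997 (when Form R-1 is filed), i.e. Dec 18, 1997; Dec 22, 1997 is on or after that date.
Step 3: the window is 7–27 days after Jan 17, 1998 (end of the 26-day review period, which began when the supplementary schedule is filed on Dec 22, 1997), so Jan 24, 1998 through Feb 13, 1998; done Jan 21, 1998 — 3 days before the window opened.
Later steps need not be reached.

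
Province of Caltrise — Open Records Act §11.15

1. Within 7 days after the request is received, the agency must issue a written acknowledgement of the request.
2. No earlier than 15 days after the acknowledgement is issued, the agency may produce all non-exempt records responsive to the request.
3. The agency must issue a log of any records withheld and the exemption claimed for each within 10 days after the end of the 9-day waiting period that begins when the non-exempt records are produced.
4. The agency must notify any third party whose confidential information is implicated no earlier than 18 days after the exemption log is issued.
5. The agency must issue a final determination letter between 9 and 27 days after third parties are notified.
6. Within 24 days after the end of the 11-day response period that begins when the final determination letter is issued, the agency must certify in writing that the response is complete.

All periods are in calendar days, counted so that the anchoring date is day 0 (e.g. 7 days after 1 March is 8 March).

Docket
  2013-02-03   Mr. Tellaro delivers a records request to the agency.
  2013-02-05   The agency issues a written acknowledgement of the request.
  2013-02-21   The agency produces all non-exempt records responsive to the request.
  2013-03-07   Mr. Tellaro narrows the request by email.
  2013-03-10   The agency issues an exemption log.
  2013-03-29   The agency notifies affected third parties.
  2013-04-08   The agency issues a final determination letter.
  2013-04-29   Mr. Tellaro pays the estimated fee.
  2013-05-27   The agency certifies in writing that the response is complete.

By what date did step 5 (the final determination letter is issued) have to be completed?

2013-04-25

Step 5 runs from 2013-03-29, when third parties are notified. The window is 9–27 days after 2013-03-29; it closes on 2013-04-25.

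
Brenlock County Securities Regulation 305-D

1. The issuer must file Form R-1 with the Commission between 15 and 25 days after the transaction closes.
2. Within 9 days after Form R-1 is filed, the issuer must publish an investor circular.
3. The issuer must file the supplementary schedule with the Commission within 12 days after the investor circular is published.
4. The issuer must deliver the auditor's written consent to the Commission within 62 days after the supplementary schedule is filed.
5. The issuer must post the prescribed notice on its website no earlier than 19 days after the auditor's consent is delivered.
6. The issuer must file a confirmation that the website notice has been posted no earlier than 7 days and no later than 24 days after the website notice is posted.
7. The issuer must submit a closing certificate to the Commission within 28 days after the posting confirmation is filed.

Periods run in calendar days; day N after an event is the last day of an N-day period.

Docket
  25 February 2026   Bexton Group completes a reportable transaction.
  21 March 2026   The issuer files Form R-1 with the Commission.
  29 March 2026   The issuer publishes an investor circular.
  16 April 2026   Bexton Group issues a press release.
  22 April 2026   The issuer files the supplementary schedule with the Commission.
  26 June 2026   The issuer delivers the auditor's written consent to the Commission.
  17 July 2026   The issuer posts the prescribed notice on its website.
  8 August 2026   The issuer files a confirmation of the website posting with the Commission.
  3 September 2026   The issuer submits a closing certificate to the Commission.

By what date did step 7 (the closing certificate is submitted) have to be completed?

Step 7 runs from 8 August 2026, when the posting confirmation is filed. 28 days after 8 August 2026 is 5 September 2026.

5 September 2026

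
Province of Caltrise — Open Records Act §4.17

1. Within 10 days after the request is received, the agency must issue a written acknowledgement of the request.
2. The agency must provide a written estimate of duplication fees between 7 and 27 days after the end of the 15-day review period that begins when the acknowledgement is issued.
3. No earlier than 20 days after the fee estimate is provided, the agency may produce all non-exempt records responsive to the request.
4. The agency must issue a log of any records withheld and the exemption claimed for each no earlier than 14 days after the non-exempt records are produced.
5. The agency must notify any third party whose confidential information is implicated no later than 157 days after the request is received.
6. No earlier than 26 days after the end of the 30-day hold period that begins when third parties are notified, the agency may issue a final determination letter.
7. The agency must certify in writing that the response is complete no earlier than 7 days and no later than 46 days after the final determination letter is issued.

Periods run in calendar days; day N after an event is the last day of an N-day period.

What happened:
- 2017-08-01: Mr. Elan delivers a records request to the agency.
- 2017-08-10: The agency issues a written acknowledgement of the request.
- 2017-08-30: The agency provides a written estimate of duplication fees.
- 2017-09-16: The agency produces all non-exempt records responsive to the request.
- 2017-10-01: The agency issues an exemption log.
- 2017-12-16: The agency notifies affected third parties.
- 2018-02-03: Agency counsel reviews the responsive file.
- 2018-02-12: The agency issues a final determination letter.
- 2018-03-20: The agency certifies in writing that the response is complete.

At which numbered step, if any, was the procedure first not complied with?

Step 2

Step 1 — counting 10 days from 2017-08-01 (when the request is received) gives a deadline of 2017-08-11; done 2017-08-10 — timely.
Step 2 — 7 and 27 days from 2017-08-25 (end of the 15-day review period, which began when the acknowledgement is issued on 2017-08-10) are 2017-09-01 and 2017-09-21 respectively; done 2017-08-30 — 2 days before the window opened.
The analysis stops there.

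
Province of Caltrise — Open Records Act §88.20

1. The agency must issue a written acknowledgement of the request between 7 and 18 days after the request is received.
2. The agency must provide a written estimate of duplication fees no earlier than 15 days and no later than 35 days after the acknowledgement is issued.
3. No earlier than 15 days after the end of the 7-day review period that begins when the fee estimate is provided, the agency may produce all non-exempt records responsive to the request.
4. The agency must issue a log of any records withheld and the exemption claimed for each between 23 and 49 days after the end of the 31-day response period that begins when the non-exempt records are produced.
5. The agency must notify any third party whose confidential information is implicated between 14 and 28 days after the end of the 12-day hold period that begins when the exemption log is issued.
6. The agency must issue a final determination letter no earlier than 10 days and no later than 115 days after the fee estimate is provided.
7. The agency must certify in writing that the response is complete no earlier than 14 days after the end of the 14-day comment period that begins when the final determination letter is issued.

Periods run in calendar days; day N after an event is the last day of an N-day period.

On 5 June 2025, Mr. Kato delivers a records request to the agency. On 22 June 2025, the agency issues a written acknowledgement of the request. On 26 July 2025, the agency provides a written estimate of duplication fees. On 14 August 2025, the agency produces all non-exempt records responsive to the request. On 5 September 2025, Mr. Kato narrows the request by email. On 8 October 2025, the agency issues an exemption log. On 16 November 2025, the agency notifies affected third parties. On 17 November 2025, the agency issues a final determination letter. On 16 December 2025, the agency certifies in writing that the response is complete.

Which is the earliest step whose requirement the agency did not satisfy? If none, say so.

Step 3

Step 1 — 7 and 18 days from 5 June 2025 (when the request is received) are 12 June 2025 and 23 June 2025 respectively; done 22 June 2025, which is between those dates.
Step 2 — 15 and 35 days from 22 June 2025 (when the acknowledgement is issued) are 7 July 2025 and 27 July 2025 respectively; 26 July 2025 falls inside that range.
Step 3 — must wait 15 days from 2 August 2025 (end of the 7-day review period, which began when the fee estimate is provided on 26 July 2025), so not before 17 August 2025; done 14 August 2025 — 3 days too early.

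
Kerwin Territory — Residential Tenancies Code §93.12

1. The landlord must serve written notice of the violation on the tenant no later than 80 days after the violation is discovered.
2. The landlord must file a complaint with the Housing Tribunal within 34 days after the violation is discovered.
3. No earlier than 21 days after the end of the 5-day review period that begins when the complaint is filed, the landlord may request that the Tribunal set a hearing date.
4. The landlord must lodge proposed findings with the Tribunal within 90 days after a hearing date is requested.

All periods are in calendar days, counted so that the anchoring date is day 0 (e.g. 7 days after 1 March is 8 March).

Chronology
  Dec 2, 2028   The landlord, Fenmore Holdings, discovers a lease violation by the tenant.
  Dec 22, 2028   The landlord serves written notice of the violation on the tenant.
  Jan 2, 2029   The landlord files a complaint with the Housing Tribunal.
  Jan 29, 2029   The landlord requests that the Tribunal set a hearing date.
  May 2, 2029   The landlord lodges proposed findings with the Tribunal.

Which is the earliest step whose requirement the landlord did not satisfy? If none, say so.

(1) due by Dec 2, 2028 + 80 days = Feb 20, 2029; Dec 22, 2028 is within that limit.
(2) due by Dec 2, 2028 + 34 days = Jan 5, 2029; completed Jan 2, 2029, before the deadline.
(3) permitted from Jan 7, 2029 + 21 days = Jan 28, 2029 onward; done Jan 29, 2029 — permitted.
(4) due by Jan 29, 2029 + 90 days = Apr 29, 2029; not done until May 2, 2029, 3 days after the deadline.

Step 4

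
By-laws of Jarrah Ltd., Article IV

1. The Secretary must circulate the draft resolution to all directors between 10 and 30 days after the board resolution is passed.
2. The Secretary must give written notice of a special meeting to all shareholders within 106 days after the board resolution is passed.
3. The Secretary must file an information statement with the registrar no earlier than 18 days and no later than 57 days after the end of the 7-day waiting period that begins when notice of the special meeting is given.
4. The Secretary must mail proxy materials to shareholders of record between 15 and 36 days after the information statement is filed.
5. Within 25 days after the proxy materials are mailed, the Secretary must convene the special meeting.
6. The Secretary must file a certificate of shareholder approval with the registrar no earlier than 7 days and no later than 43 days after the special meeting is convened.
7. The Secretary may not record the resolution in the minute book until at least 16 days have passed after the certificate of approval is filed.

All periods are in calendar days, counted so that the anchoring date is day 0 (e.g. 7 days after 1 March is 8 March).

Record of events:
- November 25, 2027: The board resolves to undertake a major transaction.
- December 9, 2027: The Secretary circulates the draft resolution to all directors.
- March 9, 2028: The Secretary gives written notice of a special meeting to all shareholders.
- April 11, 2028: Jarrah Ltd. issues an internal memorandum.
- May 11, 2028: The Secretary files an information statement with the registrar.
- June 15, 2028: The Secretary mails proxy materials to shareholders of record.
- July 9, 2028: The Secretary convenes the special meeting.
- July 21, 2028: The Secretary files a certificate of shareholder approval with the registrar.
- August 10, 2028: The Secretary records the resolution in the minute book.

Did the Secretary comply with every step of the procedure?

Yes

(1) the permitted window runs from November 25, 2027 + 10 = December 5, 2027 to November 25, 2027 + 30 = December 25, 2027; done December 9, 2027, which is between those dates.
(2) due by November 25, 2027 + 106 days = March 10, 2028; done March 9, 2028 — timely.
(3) the permitted window runs from March 16, 2028 + 18 = April 3, 2028 to March 16, 2028 + 57 = May 12, 2028; May 11, 2028 falls inside that range.
(4) the permitted window runs from May 11, 2028 + 15 = May 26, 2028 to May 11, 2028 + 36 = June 16, 2028; done June 15, 2028 — within the window.
(5) due by June 15, 2028 + 25 days = July 10, 2028; July 9, 2028 is within that limit.
(6) the permitted window runs from July 9, 2028 + 7 = July 16, 2028 to July 9, 2028 + 43 = August 21, 2028; done July 21, 2028, which is between those dates.
(7) permitted from July 21, 2028 + 16 days = August 6, 2028 onward; done August 10, 2028, after the minimum wait.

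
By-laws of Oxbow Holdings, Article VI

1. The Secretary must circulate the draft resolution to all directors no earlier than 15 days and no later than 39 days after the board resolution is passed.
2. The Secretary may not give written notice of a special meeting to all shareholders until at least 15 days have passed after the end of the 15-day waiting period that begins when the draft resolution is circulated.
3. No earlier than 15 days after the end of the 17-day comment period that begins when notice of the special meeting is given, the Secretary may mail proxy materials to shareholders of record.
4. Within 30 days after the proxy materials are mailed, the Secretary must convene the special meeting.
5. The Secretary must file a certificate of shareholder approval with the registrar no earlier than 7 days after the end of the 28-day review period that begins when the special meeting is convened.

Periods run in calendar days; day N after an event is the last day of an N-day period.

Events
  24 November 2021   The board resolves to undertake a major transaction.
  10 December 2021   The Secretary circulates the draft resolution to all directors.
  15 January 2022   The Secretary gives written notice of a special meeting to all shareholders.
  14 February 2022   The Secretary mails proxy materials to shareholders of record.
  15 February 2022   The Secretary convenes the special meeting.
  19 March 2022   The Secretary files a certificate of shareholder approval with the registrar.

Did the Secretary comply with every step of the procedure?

No

Step 1: the window is 15–39 days after 24 November 2021 (when the board resolution is passed), so 9 December 2021 through 2 January 2022; done 10 December 2021, which is between those dates.
Step 2: the earliest permitted date is 15 days after 25 December 2021 (end of the 15-day waiting period, which began when the draft resolution is circulated on 10 December 2021), i.e. 9 January 2022; done 15 January 2022, after the minimum wait.
Step 3: the earliest permitted date is 15 days after 1 February 2022 (end of the 17-day comment period, which began when notice of the special meeting is given on 15 January 2022), i.e. 16 February 2022; acted on 14 February 2022, 2 days prematurely.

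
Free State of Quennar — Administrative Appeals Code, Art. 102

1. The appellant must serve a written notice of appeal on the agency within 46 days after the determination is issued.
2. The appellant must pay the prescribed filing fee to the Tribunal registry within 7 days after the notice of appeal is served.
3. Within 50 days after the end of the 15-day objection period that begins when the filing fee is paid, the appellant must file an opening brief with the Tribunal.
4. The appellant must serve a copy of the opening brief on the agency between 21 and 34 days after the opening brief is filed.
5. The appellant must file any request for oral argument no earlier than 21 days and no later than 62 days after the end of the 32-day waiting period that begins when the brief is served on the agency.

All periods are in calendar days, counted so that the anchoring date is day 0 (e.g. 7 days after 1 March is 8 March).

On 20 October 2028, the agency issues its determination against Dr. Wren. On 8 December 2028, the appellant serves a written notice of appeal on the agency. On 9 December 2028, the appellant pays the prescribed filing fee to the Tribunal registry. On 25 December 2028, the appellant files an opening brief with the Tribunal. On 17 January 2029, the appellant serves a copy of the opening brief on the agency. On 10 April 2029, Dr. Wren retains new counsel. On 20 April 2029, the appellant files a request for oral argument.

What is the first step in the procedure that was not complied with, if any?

Step 1: 46 days after 20 October 2028 (when the determination is issued) is 5 December 2028; not done until 8 December 2028, 3 days after the deadline.
The analysis stops there.

Step 1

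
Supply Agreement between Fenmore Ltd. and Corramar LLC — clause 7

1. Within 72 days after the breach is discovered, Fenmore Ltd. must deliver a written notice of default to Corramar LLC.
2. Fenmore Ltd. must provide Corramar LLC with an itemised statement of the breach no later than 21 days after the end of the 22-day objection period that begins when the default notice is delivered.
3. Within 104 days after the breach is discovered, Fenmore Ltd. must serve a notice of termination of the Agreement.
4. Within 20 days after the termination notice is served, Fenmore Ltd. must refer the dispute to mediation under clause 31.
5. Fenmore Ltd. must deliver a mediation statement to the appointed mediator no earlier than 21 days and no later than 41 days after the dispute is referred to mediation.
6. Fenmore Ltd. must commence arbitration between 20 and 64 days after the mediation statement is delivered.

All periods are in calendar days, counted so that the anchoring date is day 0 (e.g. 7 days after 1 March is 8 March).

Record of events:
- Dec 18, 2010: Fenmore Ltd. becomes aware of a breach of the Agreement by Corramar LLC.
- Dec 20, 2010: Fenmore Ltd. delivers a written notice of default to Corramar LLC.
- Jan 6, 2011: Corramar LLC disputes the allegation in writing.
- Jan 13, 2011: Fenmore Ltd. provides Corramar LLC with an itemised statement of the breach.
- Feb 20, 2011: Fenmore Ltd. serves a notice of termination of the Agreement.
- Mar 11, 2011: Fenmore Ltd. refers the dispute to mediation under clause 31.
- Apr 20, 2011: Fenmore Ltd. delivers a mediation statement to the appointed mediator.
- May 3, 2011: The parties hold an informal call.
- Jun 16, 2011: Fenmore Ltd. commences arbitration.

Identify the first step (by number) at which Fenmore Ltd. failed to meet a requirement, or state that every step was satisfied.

Step 1: 72 days after Dec 18, 2010 (when the breach is discovered) is Feb 28, 2011; done Dec 20, 2010 — timely.
Step 2: 21 days after Jan 11, 2011 (end of the 22-day objection period, which began when the default notice is delivered on Dec 20, 2010) is Feb 1, 2011; completed Jan 13, 2011, before the deadline.
Step 3: 104 days after Dec 18, 2010 (when the breach is discovered) is Apr 1, 2011; done Feb 20, 2011 — timely.
Step 4: 20 days after Feb 20, 2011 (when the termination notice is served) is Mar 12, 2011; completed Mar 11, 2011, before the deadline.
Step 5: the window is 21–41 days after Mar 11, 2011 (when the dispute is referred to mediation), so Apr 1, 2011 through Apr 21, 2011; done Apr 20, 2011 — within the window.
Step 6: the window is 20–64 days after Apr 20, 2011 (when the mediation statement is delivered), so May 10, 2011 through Jun 23, 2011; done Jun 16, 2011, which is between those dates.

None — every step was satisfied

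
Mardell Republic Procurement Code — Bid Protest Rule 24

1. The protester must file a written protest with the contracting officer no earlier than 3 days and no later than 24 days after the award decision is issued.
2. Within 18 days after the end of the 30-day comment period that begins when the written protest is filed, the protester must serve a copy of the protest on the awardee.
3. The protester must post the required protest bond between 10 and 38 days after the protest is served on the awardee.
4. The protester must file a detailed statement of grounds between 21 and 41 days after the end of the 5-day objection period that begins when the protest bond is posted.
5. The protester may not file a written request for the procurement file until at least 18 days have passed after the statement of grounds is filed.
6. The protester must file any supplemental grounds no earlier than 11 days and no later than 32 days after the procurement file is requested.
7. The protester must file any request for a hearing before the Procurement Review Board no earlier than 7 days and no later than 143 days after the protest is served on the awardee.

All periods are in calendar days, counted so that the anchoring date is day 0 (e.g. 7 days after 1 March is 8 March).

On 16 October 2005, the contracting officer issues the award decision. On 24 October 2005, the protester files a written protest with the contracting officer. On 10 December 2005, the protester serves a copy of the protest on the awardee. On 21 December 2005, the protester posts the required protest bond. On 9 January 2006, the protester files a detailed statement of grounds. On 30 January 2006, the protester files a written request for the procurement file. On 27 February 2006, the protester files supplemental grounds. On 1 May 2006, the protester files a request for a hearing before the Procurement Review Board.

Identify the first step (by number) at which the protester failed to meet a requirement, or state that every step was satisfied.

Step 1: the window is 3–24 days after 16 October 2005 (when the award decision is issued), so 19 October 2005 through 9 November 2005; done 24 October 2005, which is between those dates.
Step 2: 18 days after 23 November 2005 (end of the 30-day comment period, which began when the written protest is filed on 24 October 2005) is 11 December 2005; completed 10 December 2005, before the deadline.
Step 3: the window is 10–38 days after 10 December 2005 (when the protest is served on the awardee), so 20 December 2005 through 17 January 2006; 21 December 2005 falls inside that range.
Step 4: the window is 21–41 days after 26 December 2005 (end of the 5-day objection period, which began when the protest bond is posted on 21 December 2005), so 16 January 2006 through 5 February 2006; 9 January 2006 is 7 days too early.

Step 4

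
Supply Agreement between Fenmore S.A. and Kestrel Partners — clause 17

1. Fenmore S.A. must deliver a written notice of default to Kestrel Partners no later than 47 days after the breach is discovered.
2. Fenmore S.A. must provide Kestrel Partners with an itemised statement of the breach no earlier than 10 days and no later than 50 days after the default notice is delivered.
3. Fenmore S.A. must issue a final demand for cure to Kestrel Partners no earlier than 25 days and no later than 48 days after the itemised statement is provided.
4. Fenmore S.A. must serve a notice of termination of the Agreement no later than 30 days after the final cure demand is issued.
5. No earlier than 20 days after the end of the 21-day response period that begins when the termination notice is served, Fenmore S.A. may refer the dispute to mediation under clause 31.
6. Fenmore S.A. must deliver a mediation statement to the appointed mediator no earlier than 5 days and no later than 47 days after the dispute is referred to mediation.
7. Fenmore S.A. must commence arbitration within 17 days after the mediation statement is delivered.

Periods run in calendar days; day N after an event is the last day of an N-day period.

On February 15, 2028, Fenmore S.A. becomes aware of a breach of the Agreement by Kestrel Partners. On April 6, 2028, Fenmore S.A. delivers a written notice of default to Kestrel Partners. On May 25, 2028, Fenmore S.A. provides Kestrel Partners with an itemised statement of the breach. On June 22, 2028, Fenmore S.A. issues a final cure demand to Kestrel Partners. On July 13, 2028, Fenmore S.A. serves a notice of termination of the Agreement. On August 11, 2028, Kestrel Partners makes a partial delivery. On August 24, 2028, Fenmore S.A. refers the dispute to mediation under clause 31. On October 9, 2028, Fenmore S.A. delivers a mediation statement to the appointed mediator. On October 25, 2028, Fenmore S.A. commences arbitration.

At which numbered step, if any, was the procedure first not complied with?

Step 1

(1) due by February 15, 2028 + 47 days = April 2, 2028; not done until April 6, 2028, 4 days after the deadline.
No need to go further; step 1 was not satisfied.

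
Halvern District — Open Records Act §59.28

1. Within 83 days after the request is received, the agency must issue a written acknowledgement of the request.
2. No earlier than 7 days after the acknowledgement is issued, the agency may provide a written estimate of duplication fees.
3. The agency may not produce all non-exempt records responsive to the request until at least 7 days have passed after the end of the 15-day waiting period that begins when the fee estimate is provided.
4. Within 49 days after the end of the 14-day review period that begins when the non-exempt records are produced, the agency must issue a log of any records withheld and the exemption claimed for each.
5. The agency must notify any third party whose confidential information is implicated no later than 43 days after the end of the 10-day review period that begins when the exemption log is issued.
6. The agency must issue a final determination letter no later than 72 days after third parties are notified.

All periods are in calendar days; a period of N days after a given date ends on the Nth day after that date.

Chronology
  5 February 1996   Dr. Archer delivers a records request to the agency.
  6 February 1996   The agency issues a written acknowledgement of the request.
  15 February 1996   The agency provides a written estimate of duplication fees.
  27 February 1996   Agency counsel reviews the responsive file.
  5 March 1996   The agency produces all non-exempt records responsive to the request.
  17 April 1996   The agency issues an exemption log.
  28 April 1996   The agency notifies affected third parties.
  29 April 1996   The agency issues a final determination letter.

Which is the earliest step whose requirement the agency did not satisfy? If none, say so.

Step 3

Step 1 — counting 83 days from 5 February 1996 (when the request is received) gives a deadline of 28 April 1996; completed 6 February 1996, before the deadline.
Step 2 — must wait 7 days from 6 February 1996 (when the acknowledgement is issued), so not before 13 February 1996; done 15 February 1996 — permitted.
Step 3 — must wait 7 days from 1 March 1996 (end of the 15-day waiting period, which began when the fee estimate is provided on 15 February 1996), so not before 8 March 1996; done 5 March 1996 — 3 days too early.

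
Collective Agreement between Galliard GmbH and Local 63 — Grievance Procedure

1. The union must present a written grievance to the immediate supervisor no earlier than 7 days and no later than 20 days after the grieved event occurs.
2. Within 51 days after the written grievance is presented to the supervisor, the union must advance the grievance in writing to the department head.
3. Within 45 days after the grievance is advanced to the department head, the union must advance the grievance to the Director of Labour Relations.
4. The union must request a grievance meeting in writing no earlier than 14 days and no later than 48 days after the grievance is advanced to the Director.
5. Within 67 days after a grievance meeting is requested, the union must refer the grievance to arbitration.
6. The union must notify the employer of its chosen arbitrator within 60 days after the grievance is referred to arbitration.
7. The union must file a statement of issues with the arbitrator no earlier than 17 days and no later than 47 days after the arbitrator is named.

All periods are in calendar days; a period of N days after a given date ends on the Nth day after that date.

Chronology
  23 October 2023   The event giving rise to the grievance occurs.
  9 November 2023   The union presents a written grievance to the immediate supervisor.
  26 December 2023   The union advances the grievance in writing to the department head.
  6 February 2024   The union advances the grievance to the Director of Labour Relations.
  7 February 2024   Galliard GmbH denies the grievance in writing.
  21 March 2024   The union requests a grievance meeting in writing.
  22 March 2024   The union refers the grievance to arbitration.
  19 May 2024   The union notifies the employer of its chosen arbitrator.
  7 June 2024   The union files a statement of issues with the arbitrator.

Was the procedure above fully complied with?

Step 1: the window is 7–20 days after 23 October 2023 (when the grieved event occurs), so 30 October 2023 through 12 November 2023; 9 November 2023 falls inside that range.
Step 2: 51 days after 9 November 2023 (when the written grievance is presented to the supervisor) is 30 December 2023; done 26 December 2023 — timely.
Step 3: 45 days after 26 December 2023 (when the grievance is advanced to the department head) is 9 February 2024; 6 February 2024 is within that limit.
Step 4: the window is 14–48 days after 6 February 2024 (when the grievance is advanced to the Director), so 20 February 2024 through 25 March 2024; done 21 March 2024, which is between those dates.
Step 5: 67 days after 21 March 2024 (when a grievance meeting is requested) is 27 May 2024; completed 22 March 2024, before the deadline.
Step 6: 60 days after 22 March 2024 (when the grievance is referred to arbitration) is 21 May 2024; completed 19 May 2024, before the deadline.
Step 7: the window is 17–47 days after 19 May 2024 (when the arbitrator is named), so 5 June 2024 through 5 July 2024; done 7 June 2024, which is between those dates.

Yes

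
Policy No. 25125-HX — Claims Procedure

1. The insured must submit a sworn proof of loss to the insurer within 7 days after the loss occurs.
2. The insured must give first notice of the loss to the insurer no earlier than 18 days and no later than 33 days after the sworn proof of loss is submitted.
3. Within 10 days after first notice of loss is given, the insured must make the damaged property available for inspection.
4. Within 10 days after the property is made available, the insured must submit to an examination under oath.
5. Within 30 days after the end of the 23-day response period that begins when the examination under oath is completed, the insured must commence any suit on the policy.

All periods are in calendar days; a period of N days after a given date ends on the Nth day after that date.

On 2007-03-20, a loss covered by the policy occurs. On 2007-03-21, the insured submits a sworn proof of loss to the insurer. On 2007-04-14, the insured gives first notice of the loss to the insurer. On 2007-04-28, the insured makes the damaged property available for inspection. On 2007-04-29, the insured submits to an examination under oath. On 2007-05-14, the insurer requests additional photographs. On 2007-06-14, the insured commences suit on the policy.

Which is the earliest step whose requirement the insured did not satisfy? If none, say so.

Step 1: 7 days after 2007-03-20 (when the loss occurs) is 2007-03-27; completed 2007-03-21, before the deadline.
Step 2: the window is 18–33 days after 2007-03-21 (when the sworn proof of loss is submitted), so 2007-04-08 through 2007-04-23; 2007-04-14 falls inside that range.
Step 3: 10 days after 2007-04-14 (when first notice of loss is given) is 2007-04-24; done 2007-04-28 — 4 days late.
That is the first point of non-compliance.

Step 3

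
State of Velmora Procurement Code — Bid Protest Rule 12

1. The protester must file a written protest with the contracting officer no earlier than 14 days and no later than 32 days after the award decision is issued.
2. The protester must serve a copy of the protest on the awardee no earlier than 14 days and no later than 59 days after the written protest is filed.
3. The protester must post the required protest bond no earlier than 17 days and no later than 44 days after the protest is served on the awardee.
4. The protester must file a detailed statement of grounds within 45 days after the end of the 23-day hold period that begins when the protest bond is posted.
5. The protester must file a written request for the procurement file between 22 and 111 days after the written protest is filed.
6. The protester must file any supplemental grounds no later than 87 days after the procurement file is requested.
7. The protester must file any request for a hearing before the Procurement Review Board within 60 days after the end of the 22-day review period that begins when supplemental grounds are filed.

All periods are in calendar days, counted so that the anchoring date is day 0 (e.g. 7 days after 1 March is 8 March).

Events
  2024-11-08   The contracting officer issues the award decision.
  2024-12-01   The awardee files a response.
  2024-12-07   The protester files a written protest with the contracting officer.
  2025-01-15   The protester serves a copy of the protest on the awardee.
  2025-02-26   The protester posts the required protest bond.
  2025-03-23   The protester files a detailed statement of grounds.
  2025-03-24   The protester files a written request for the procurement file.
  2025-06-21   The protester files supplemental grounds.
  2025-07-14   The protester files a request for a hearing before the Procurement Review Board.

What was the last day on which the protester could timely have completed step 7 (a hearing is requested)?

Supplemental grounds are filed on 2025-06-21; the 22-day review period therefore ends 2025-07-13, and step 7 runs from that date. 60 days after 2025-07-13 is 2025-09-11.

2025-09-11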